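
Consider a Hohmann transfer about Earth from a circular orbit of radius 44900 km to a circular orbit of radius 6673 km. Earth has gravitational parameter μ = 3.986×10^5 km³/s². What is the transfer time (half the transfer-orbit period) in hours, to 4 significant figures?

t = 5.724 hours

Semi-major axis of the transfer orbit: a_t = (44900 + 6673)/2 = 25786.5 km.
By Kepler's third law the transfer-orbit period is T = 2π√(a_t³/μ), so t = T/2 = 20605 s.
Converting: 20605 s ÷ 3600 s/hour = 5.724 hours.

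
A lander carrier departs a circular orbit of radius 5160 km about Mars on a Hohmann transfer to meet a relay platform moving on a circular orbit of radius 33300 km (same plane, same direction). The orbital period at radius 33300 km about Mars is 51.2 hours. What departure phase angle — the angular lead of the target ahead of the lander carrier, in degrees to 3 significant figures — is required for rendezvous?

φ = 101°

From Kepler's third law T² = 4π²r³/μ at r = 33300 km, T = 51.2 hours = 51.2 × 3600 s = 1.8432×10^5 s: μ = 4π²r³/T² = 42908.9 km³/s².
The Hohmann ellipse has a_t = (r₁ + r₂)/2 = 19230 km.
The half-period of the transfer ellipse is t = π√(a_t³/μ) = 40440 s.
Target angular speed ω₂ = √(μ/r₂³) = 3.409×10^-5 rad/s.
Angle swept by the target during transfer: ω₂·t = 1.3786 rad = 78.99°.
Arrival is 180° from departure on the ellipse, so φ = 180° − 78.99° = 101°.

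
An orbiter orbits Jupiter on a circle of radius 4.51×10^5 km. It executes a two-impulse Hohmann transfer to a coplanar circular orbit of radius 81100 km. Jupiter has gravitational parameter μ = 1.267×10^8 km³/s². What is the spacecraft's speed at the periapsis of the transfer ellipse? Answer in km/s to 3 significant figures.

Semi-major axis of the transfer orbit: a_t = (4.510×10^5 + 81100)/2 = 2.6605×10^5 km.
The periapsis of the transfer ellipse is at r = 81100 km.
Vis-viva: v = √[μ(2/r − 1/a_t)] = √[1.267×10^8 × (2/81100 − 1/2.6605×10^5)] = 51.46 km/s.

v = 51.5 km/s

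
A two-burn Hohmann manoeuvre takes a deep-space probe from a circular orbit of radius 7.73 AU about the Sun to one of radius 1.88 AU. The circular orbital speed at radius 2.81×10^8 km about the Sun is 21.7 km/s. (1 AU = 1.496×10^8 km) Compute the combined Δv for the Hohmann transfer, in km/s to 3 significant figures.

From the circular-orbit relation v² = μ/r at r = 2.81×10^8 km: μ = v²r = (21.7)² × 2.81×10^8 = 1.32320×10^11 km³/s².
In km: r₁ = 7.73 × 1.496×10^8 = 1.156408×10^9 km; r₂ = 1.88 × 1.496×10^8 = 2.81248×10^8 km.
The Hohmann ellipse has a_t = (r₁ + r₂)/2 = 7.18828×10^8 km.
At r₁ the circular-orbit speed is v₁ = √(μ/r₁) = 10.697 km/s.
Transfer-orbit speed at r₁ (vis-viva): v_a = √[μ(2/r₁ − 1/a_t)] = 6.6910 km/s.
First burn Δv₁ = |v_a − v₁| = 4.006 km/s.
At r₂, v₂ = √(μ/r₂) = 21.690 km/s.
Transfer-orbit speed at r₂: v_p = √[μ(2/r₂ − 1/a_t)] = 27.511 km/s.
Second burn Δv₂ = |v₂ − v_p| = 5.821 km/s.
Δv = Δv₁ + Δv₂ = 4.006 + 5.821 = 9.827 km/s.

Δv = 9.83 km/s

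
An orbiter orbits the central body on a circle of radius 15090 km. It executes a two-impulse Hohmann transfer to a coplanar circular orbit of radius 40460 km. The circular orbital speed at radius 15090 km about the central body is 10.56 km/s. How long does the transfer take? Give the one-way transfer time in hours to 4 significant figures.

t = 3.114 hours

From the circular-orbit relation v² = μ/r at r = 15090 km: μ = v²r = (10.56)² × 15090 = 1.68274×10^6 km³/s².
The Hohmann ellipse has a_t = (r₁ + r₂)/2 = 27775 km.
Half the transfer-orbit period gives t = π√(a_t³/μ) = 11210 s.
Converting: 11210 s ÷ 3600 s/hour = 3.114 hours.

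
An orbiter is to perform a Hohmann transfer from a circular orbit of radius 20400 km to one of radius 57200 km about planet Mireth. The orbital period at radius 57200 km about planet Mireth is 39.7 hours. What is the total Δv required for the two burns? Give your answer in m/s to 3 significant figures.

From Kepler's third law T² = 4π²r³/μ at r = 57200 km, T = 39.7 hours = 39.7 × 3600 s = 1.4292×10^5 s: μ = 4π²r³/T² = 3.61711×10^5 km³/s².
Semi-major axis of the transfer orbit: a_t = (20400 + 57200)/2 = 38800 km.
At r₁ the circular-orbit speed is v₁ = √(μ/r₁) = 4.2108 km/s.
Transfer-orbit speed at r₁ (vis-viva equation): v_p = √[μ(2/r₁ − 1/a_t)] = 5.1127 km/s.
First burn Δv₁ = |v_p − v₁| = 0.9019 km/s.
Circular speed at r₂: v₂ = √(μ/r₂) = 2.5147 km/s.
Transfer-orbit speed at r₂: v_a = √[μ(2/r₂ − 1/a_t)] = 1.8234 km/s.
Second burn Δv₂ = |v₂ − v_a| = 0.6913 km/s.
Total Δv = Δv₁ + Δv₂ = 1.593 km/s.

Δv = 1590 m/s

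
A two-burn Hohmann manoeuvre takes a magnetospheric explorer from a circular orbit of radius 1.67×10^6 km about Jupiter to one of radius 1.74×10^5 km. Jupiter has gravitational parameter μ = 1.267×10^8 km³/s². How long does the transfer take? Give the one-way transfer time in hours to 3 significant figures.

The Hohmann ellipse has a_t = (r₁ + r₂)/2 = 9.220×10^5 km.
Transfer time t = π√(a_t³/μ) = π√((9.220×10^5)³ / 1.267×10^8) = 2.471×10^5 s.
Converting: 2.471×10^5 s ÷ 3600 s/hour = 68.6 hours.

t = 68.6 hours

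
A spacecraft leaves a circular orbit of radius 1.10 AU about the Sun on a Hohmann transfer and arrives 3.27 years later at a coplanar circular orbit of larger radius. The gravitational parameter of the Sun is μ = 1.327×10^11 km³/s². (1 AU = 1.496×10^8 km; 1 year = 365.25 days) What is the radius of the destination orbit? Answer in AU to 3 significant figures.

r₂ = 5.89 AU

In km: r₁ = 1.10 × 1.496×10^8 = 1.6456×10^8 km.
Transfer time t = 3.27 years × 365.25 × 86400 s = 1.03193352×10^8 s, and t = π√(a_t³/μ).
So a_t = (μ t²/π²)^(1/3) = (1.327×10^11 × (1.03193352×10^8)² / π²)^(1/3) = 5.2315×10^8 km.
Since a_t = (r₁ + r₂)/2, r₂ = 2a_t − r₁ = 2×5.2315×10^8 − 1.6456×10^8 = 8.8174×10^8 km.
In AU: r₂ = 8.8174×10^8 / 1.496×10^8 = 5.89 AU.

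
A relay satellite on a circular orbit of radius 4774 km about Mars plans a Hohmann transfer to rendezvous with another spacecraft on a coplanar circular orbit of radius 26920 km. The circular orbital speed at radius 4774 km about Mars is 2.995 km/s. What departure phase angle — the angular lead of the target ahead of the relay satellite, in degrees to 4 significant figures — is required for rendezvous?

φ = 98.70°

From the circular-orbit relation v² = μ/r at r = 4774 km: μ = v²r = (2.995)² × 4774 = 42822.9 km³/s².
Semi-major axis of the transfer orbit: a_t = (4774 + 26920)/2 = 15847 km.
The half-period of the transfer ellipse is t = π√(a_t³/μ) = 30290 s.
Target angular speed ω₂ = √(μ/r₂³) = 4.685×10^-5 rad/s.
Angle swept by the target during transfer: ω₂·t = 1.419 rad = 81.30°.
The relay satellite traverses 180° on the transfer ellipse, so the target must lead by 180° − 81.30° = 98.70°.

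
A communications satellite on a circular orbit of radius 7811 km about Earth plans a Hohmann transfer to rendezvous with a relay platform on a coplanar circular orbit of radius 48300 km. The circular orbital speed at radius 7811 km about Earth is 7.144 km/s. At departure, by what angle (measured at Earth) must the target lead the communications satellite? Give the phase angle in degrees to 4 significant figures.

φ = 100.3°

From the circular-orbit relation v² = μ/r at r = 7811 km: μ = v²r = (7.144)² × 7811 = 3.98648×10^5 km³/s².
The Hohmann ellipse has a_t = (r₁ + r₂)/2 = 28055.5 km.
The half-period of the transfer ellipse is t = π√(a_t³/μ) = 23382 s.
The target's mean motion on its circular orbit is ω₂ = √(μ/r₂³) = 5.9480×10^-5 rad/s.
Angle swept by the target during transfer: ω₂·t = 1.3908 rad = 79.69°.
The communications satellite traverses 180° on the transfer ellipse, so the target must lead by 180° − 79.69° = 100.3°.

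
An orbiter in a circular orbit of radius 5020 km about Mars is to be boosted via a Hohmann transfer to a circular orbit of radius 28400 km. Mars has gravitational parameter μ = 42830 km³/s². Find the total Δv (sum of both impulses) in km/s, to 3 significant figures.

Δv = 1.44 km/s

Transfer-ellipse semi-major axis a_t = (r₁ + r₂)/2 = (5020 + 28400)/2 = 16710 km.
Circular speed at r₁: v₁ = √(μ/r₁) = √(42830/5020) = 2.921 km/s.
On the transfer ellipse at r₁, v² = μ(2/r − 1/a) gives v_p = √[μ(2/r₁ − 1/a_t)] = 3.808 km/s.
First burn Δv₁ = |v_p − v₁| = 0.8870 km/s.
At r₂, v₂ = √(μ/r₂) = 1.228 km/s.
Transfer-orbit speed at r₂: v_a = √[μ(2/r₂ − 1/a_t)] = 0.6731 km/s.
Second burn Δv₂ = |v₂ − v_a| = 0.5549 km/s.
Total Δv = Δv₁ + Δv₂ = 1.442 km/s.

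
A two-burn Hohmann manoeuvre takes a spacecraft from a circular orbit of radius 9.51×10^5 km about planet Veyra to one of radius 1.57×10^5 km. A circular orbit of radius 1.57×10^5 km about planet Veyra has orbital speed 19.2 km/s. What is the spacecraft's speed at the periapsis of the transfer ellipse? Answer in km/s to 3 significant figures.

v = 25.2 km/s

From the circular-orbit relation v² = μ/r at r = 1.57×10^5 km: μ = v²r = (19.2)² × 1.57×10^5 = 5.78765×10^7 km³/s².
Transfer-ellipse semi-major axis a_t = (r₁ + r₂)/2 = (9.510×10^5 + 1.570×10^5)/2 = 5.540×10^5 km.
The periapsis of the transfer ellipse is at r = 1.570×10^5 km.
From the vis-viva equation, v = √[μ(2/r − 1/a_t)] = 25.16 km/s.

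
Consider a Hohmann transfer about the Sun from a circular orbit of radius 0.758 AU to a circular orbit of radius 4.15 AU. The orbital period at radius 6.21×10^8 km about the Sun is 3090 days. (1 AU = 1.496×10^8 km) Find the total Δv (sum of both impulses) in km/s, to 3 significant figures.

From Kepler's third law T² = 4π²r³/μ at r = 6.21×10^8 km, T = 3090 days = 3090 × 86400 s = 2.66976×10^8 s: μ = 4π²r³/T² = 1.32645×10^11 km³/s².
In km: r₁ = 0.758 × 1.496×10^8 = 1.133968×10^8 km; r₂ = 4.15 × 1.496×10^8 = 6.2084×10^8 km.
Transfer-ellipse semi-major axis a_t = (r₁ + r₂)/2 = (1.133968×10^8 + 6.2084×10^8)/2 = 3.671184×10^8 km.
Circular speed at r₁: v₁ = √(μ/r₁) = √(1.32645×10^11/1.133968×10^8) = 34.20 km/s.
On the transfer ellipse at r₁, vis-viva gives v_p = √[μ(2/r₁ − 1/a_t)] = 44.48 km/s.
First burn Δv₁ = |v_p − v₁| = 10.28 km/s.
At r₂, v₂ = √(μ/r₂) = 14.617 km/s.
Transfer-orbit speed at r₂: v_a = √[μ(2/r₂ − 1/a_t)] = 8.1237 km/s.
Second burn Δv₂ = |v₂ − v_a| = 6.493 km/s.
Δv = Δv₁ + Δv₂ = 10.28 + 6.493 = 16.77 km/s.

Δv = 16.8 km/s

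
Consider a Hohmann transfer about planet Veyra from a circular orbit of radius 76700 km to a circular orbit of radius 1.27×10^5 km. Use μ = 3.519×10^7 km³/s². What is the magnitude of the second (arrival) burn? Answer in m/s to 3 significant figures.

Δv₂ = 2200 m/s

Semi-major axis of the transfer orbit: a_t = (76700 + 1.270×10^5)/2 = 1.0185×10^5 km.
On the circular orbit at r = 1.270×10^5 km, v_c = √(μ/r) = 16.646 km/s.
Vis-viva on the transfer ellipse at r = 1.270×10^5 km gives v_t = √[μ(2/r − 1/a_t)] = 14.445 km/s.
Δv₂ = |v_t − v_c| = |14.445 − 16.646| = 2.201 km/s.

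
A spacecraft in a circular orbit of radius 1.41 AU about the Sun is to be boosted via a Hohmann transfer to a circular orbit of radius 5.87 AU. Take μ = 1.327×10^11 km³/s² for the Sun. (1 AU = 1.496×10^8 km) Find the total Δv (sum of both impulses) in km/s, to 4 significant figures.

Δv = 11.41 km/s

In km: r₁ = 1.41 × 1.496×10^8 = 2.10936×10^8 km; r₂ = 5.87 × 1.496×10^8 = 8.78152×10^8 km.
The Hohmann ellipse has a_t = (r₁ + r₂)/2 = 5.44544×10^8 km.
Circular speed at r₁: v₁ = √(μ/r₁) = √(1.327×10^11/2.10936×10^8) = 25.08 km/s.
On the transfer ellipse at r₁, vis-viva equation gives v_p = √[μ(2/r₁ − 1/a_t)] = 31.85 km/s.
First burn Δv₁ = |v_p − v₁| = 6.770 km/s.
Circular speed at r₂: v₂ = √(μ/r₂) = 12.293 km/s.
Transfer-orbit speed at r₂: v_a = √[μ(2/r₂ − 1/a_t)] = 7.6508 km/s.
Second burn Δv₂ = |v₂ − v_a| = 4.642 km/s.
Δv = Δv₁ + Δv₂ = 6.770 + 4.642 = 11.41 km/s.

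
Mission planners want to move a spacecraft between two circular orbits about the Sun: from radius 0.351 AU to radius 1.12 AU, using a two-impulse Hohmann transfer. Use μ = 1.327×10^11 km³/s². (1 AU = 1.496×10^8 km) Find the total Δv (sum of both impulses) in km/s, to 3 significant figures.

Δv = 20.5 km/s

In km: r₁ = 0.351 × 1.496×10^8 = 5.25096×10^7 km; r₂ = 1.12 × 1.496×10^8 = 1.67552×10^8 km.
Semi-major axis of the transfer orbit: a_t = (5.25096×10^7 + 1.67552×10^8)/2 = 1.100308×10^8 km.
At r₁ the circular-orbit speed is v₁ = √(μ/r₁) = 50.27 km/s.
Transfer-orbit speed at r₁ (vis-viva equation): v_p = √[μ(2/r₁ − 1/a_t)] = 62.03 km/s.
First burn Δv₁ = |v_p − v₁| = 11.76 km/s.
Circular speed at r₂: v₂ = √(μ/r₂) = 28.142 km/s.
Transfer-orbit speed at r₂: v_a = √[μ(2/r₂ − 1/a_t)] = 19.441 km/s.
Second burn Δv₂ = |v₂ − v_a| = 8.701 km/s.
Δv = Δv₁ + Δv₂ = 11.76 + 8.701 = 20.46 km/s.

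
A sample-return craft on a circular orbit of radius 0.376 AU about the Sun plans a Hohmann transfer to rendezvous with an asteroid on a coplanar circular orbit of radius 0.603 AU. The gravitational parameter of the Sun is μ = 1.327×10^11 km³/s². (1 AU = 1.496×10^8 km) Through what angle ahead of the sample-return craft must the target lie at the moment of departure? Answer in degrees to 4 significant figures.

In km: r₁ = 0.376 × 1.496×10^8 = 5.62496×10^7 km; r₂ = 0.603 × 1.496×10^8 = 9.02088×10^7 km.
Transfer-ellipse semi-major axis a_t = (r₁ + r₂)/2 = (5.62496×10^7 + 9.02088×10^7)/2 = 7.32292×10^7 km.
The half-period of the transfer ellipse is t = π√(a_t³/μ) = 5.404×10^6 s.
The target's mean motion on its circular orbit is ω₂ = √(μ/r₂³) = 4.252×10^-7 rad/s.
Angle swept by the target during transfer: ω₂·t = 2.2978 rad = 131.65°.
Arrival is 180° from departure on the ellipse, so φ = 180° − 131.65° = 48.35°.

φ = 48.35°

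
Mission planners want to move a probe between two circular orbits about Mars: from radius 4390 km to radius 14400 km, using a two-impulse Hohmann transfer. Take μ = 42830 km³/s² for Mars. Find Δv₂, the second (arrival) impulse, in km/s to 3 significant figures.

Δv₂ = 0.546 km/s

Transfer-ellipse semi-major axis a_t = (r₁ + r₂)/2 = (4390 + 14400)/2 = 9395 km.
Circular speed at r = 14400 km: v_c = √(μ/r) = 1.7246 km/s.
Vis-viva on the transfer ellipse at r = 14400 km gives v_t = √[μ(2/r − 1/a_t)] = 1.1789 km/s.
Δv₂ = |v_t − v_c| = |1.1789 − 1.7246| = 0.5457 km/s.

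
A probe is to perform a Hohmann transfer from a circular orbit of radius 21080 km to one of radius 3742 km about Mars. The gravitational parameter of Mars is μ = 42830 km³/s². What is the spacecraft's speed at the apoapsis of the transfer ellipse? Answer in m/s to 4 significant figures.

v = 782.7 m/s

The Hohmann ellipse has a_t = (r₁ + r₂)/2 = 12411 km.
The apoapsis of the transfer ellipse is at r = 21080 km.
From the vis-viva equation, v = √[μ(2/r − 1/a_t)] = 0.7827 km/s.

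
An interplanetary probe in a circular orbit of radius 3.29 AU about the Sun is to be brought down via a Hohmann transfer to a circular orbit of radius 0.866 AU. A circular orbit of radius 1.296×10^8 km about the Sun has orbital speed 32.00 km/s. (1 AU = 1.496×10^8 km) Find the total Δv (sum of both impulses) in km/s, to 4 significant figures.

Δv = 14.09 km/s

From the circular-orbit relation v² = μ/r at r = 1.296×10^8 km: μ = v²r = (32.00)² × 1.296×10^8 = 1.32710×10^11 km³/s².
In km: r₁ = 3.29 × 1.496×10^8 = 4.92184×10^8 km; r₂ = 0.866 × 1.496×10^8 = 1.295536×10^8 km.
Semi-major axis of the transfer orbit: a_t = (4.92184×10^8 + 1.295536×10^8)/2 = 3.108688×10^8 km.
Circular speed at r₁: v₁ = √(μ/r₁) = √(1.32710×10^11/4.92184×10^8) = 16.42 km/s.
On the transfer ellipse at r₁, vis-viva gives v_a = √[μ(2/r₁ − 1/a_t)] = 10.60 km/s.
First burn Δv₁ = |v_a − v₁| = 5.820 km/s.
Circular speed at r₂: v₂ = √(μ/r₂) = 32.006 km/s.
Transfer-orbit speed at r₂: v_p = √[μ(2/r₂ − 1/a_t)] = 40.272 km/s.
Second burn Δv₂ = |v₂ − v_p| = 8.266 km/s.
Total Δv = Δv₁ + Δv₂ = 14.09 km/s.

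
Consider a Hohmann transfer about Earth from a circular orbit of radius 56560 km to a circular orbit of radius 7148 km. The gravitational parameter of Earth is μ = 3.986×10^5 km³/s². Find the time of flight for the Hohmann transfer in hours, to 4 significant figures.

t = 7.858 hours

The Hohmann ellipse has a_t = (r₁ + r₂)/2 = 31854 km.
Half the transfer-orbit period gives t = π√(a_t³/μ) = 28290 s.
Converting: 28290 s ÷ 3600 s/hour = 7.858 hours.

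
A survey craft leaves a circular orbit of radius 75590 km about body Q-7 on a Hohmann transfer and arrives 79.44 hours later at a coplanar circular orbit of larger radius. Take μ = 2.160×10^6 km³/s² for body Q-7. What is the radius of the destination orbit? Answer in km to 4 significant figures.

Transfer time t = 79.44 hours = 2.85984×10^5 s, and t = π√(a_t³/μ).
So a_t = (μ t²/π²)^(1/3) = (2.160×10^6 × (2.85984×10^5)² / π²)^(1/3) = 2.6158×10^5 km.
Since a_t = (r₁ + r₂)/2, r₂ = 2a_t − r₁ = 2×2.6158×10^5 − 75590 = 4.4757×10^5 km.

r₂ = 4.476×10^5 km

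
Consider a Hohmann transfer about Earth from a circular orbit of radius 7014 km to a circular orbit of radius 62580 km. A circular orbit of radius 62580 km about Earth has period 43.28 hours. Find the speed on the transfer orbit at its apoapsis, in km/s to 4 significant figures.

From Kepler's third law T² = 4π²r³/μ at r = 62580 km, T = 43.28 hours = 43.28 × 3600 s = 1.55808×10^5 s: μ = 4π²r³/T² = 3.98554×10^5 km³/s².
Semi-major axis of the transfer orbit: a_t = (7014 + 62580)/2 = 34797 km.
The apoapsis of the transfer ellipse is at r = 62580 km.
Applying v² = μ(2/r − 1/a_t): v = 1.133 km/s.

v = 1.133 km/s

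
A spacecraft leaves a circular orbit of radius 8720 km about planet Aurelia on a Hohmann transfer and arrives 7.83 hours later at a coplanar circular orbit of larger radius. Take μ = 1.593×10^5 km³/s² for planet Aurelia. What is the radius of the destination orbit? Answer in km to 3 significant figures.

r₂ = 38100 km

Transfer time t = 7.83 hours = 28188 s, and t = π√(a_t³/μ).
So a_t = (μ t²/π²)^(1/3) = (1.593×10^5 × (28188)² / π²)^(1/3) = 23407 km.
Since a_t = (r₁ + r₂)/2, r₂ = 2a_t − r₁ = 2×23407 − 8720 = 38094 km.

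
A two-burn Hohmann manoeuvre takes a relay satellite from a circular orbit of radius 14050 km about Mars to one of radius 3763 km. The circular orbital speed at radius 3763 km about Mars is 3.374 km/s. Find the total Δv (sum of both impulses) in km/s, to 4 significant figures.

Δv = 1.475 km/s

From the circular-orbit relation v² = μ/r at r = 3763 km: μ = v²r = (3.374)² × 3763 = 42837.5 km³/s².
Transfer-ellipse semi-major axis a_t = (r₁ + r₂)/2 = (14050 + 3763)/2 = 8906.5 km.
At r₁ the circular-orbit speed is v₁ = √(μ/r₁) = 1.7461 km/s.
Transfer-orbit speed at r₁ (vis-viva equation): v_a = √[μ(2/r₁ − 1/a_t)] = 1.1350 km/s.
First burn Δv₁ = |v_a − v₁| = 0.6111 km/s.
At r₂, v₂ = √(μ/r₂) = 3.3740 km/s.
Transfer-orbit speed at r₂: v_p = √[μ(2/r₂ − 1/a_t)] = 4.2377 km/s.
Second burn Δv₂ = |v₂ − v_p| = 0.8637 km/s.
Δv = Δv₁ + Δv₂ = 0.6111 + 0.8637 = 1.475 km/s.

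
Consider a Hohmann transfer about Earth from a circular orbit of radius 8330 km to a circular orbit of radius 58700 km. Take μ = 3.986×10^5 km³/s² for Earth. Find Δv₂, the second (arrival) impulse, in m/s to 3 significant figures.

Δv₂ = 1310 m/s

The Hohmann ellipse has a_t = (r₁ + r₂)/2 = 33515 km.
On the circular orbit at r = 58700 km, v_c = √(μ/r) = 2.606 km/s.
Transfer-orbit speed at the same r (vis-viva, a = a_t): v_t = √[μ(2/r − 1/a_t)] = 1.299 km/s.
Δv₂ = |v_t − v_c| = |1.299 − 2.606| = 1.307 km/s.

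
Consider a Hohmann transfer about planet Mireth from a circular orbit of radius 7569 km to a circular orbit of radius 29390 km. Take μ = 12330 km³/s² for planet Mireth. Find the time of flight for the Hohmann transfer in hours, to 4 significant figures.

t = 19.74 hours

The Hohmann ellipse has a_t = (r₁ + r₂)/2 = 18479.5 km.
Half the transfer-orbit period gives t = π√(a_t³/μ) = 71070 s.
Converting: 71070 s ÷ 3600 s/hour = 19.74 hours.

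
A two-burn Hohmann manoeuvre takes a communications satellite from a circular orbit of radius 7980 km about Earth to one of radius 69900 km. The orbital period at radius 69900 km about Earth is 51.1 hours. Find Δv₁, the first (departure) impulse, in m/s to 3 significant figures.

From Kepler's third law T² = 4π²r³/μ at r = 69900 km, T = 51.1 hours = 51.1 × 3600 s = 1.8396×10^5 s: μ = 4π²r³/T² = 3.98423×10^5 km³/s².
The Hohmann ellipse has a_t = (r₁ + r₂)/2 = 38940 km.
Circular speed at r = 7980 km: v_c = √(μ/r) = 7.066 km/s.
Vis-viva on the transfer ellipse at r = 7980 km gives v_t = √[μ(2/r − 1/a_t)] = 9.467 km/s.
Δv₁ = |v_t − v_c| = |9.467 − 7.066| = 2.401 km/s.

Δv₁ = 2400 m/s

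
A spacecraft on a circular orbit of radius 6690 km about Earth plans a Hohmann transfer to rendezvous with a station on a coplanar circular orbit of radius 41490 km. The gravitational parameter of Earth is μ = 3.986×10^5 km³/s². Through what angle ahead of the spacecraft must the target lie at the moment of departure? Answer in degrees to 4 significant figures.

φ = 100.4°

Semi-major axis of the transfer orbit: a_t = (6690 + 41490)/2 = 24090 km.
The half-period of the transfer ellipse is t = π√(a_t³/μ) = 18610 s.
Target angular speed ω₂ = √(μ/r₂³) = 7.471×10^-5 rad/s.
Angle swept by the target during transfer: ω₂·t = 1.390 rad = 79.64°.
Arrival is 180° from departure on the ellipse, so φ = 180° − 79.64° = 100.4°.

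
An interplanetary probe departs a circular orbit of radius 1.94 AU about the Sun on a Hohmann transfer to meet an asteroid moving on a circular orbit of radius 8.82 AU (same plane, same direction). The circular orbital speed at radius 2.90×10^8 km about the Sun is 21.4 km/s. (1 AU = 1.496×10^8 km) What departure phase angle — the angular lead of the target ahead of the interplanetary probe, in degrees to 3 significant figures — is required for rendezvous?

From the circular-orbit relation v² = μ/r at r = 2.90×10^8 km: μ = v²r = (21.4)² × 2.90×10^8 = 1.32808×10^11 km³/s².
In km: r₁ = 1.94 × 1.496×10^8 = 2.90224×10^8 km; r₂ = 8.82 × 1.496×10^8 = 1.319472×10^9 km.
The Hohmann ellipse has a_t = (r₁ + r₂)/2 = 8.04848×10^8 km.
Transfer time t = π√(a_t³/μ) = 1.96838×10^8 s.
Target angular speed ω₂ = √(μ/r₂³) = 7.60348×10^-9 rad/s.
Angle swept by the target during transfer: ω₂·t = 1.49665 rad = 85.752°.
The interplanetary probe traverses 180° on the transfer ellipse, so the target must lead by 180° − 85.752° = 94.2°.

φ = 94.2°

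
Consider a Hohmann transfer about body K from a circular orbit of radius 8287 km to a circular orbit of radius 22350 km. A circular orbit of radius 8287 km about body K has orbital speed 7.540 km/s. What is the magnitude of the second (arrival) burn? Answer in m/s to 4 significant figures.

From the circular-orbit relation v² = μ/r at r = 8287 km: μ = v²r = (7.540)² × 8287 = 4.71129×10^5 km³/s².
The Hohmann ellipse has a_t = (r₁ + r₂)/2 = 15318.5 km.
On the circular orbit at r = 22350 km, v_c = √(μ/r) = 4.591 km/s.
Transfer-orbit speed at the same r (vis-viva, a = a_t): v_t = √[μ(2/r − 1/a_t)] = 3.377 km/s.
Δv₂ = |v_t − v_c| = |3.377 − 4.591| = 1.214 km/s.

Δv₂ = 1214 m/s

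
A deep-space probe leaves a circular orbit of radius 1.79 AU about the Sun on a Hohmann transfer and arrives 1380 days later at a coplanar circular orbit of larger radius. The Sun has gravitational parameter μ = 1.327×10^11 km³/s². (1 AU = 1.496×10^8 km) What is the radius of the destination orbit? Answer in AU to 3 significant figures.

r₂ = 5.91 AU

In km: r₁ = 1.79 × 1.496×10^8 = 2.67784×10^8 km.
Transfer time t = 1380 days = 1.19232×10^8 s, and t = π√(a_t³/μ).
So a_t = (μ t²/π²)^(1/3) = (1.327×10^11 × (1.19232×10^8)² / π²)^(1/3) = 5.7604×10^8 km.
Since a_t = (r₁ + r₂)/2, r₂ = 2a_t − r₁ = 2×5.7604×10^8 − 2.67784×10^8 = 8.84296×10^8 km.
In AU: r₂ = 8.84296×10^8 / 1.496×10^8 = 5.91 AU.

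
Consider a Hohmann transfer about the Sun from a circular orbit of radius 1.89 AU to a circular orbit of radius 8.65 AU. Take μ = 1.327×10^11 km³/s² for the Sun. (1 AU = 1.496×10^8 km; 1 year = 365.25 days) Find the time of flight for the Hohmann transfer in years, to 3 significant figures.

t = 6.05 years

In km: r₁ = 1.89 × 1.496×10^8 = 2.82744×10^8 km; r₂ = 8.65 × 1.496×10^8 = 1.29404×10^9 km.
Transfer-ellipse semi-major axis a_t = (r₁ + r₂)/2 = (2.82744×10^8 + 1.29404×10^9)/2 = 7.88392×10^8 km.
Half the transfer-orbit period gives t = π√(a_t³/μ) = 1.909×10^8 s.
Converting: 1.909×10^8 s ÷ 3.15576×10^7 s/year (365.25 × 86400) = 6.05 years.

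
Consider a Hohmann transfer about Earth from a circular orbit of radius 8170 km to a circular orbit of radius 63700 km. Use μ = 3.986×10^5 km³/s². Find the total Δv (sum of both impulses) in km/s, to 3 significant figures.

Δv = 3.62 km/s

The Hohmann ellipse has a_t = (r₁ + r₂)/2 = 35935 km.
At r₁ the circular-orbit speed is v₁ = √(μ/r₁) = 6.985 km/s.
On the transfer ellipse at r₁, vis-viva equation gives v_p = √[μ(2/r₁ − 1/a_t)] = 9.300 km/s.
First burn Δv₁ = |v_p − v₁| = 2.315 km/s.
Circular speed at r₂: v₂ = √(μ/r₂) = 2.5015 km/s.
Transfer-orbit speed at r₂: v_a = √[μ(2/r₂ − 1/a_t)] = 1.1928 km/s.
Second burn Δv₂ = |v₂ − v_a| = 1.309 km/s.
Δv = Δv₁ + Δv₂ = 2.315 + 1.309 = 3.624 km/s.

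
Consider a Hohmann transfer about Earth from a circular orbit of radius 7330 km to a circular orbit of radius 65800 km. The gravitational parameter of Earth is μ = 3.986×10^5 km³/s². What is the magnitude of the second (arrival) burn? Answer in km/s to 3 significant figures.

Transfer-ellipse semi-major axis a_t = (r₁ + r₂)/2 = (7330 + 65800)/2 = 36565 km.
On the circular orbit at r = 65800 km, v_c = √(μ/r) = 2.461 km/s.
Vis-viva on the transfer ellipse at r = 65800 km gives v_t = √[μ(2/r − 1/a_t)] = 1.102 km/s.
Δv₂ = |v_t − v_c| = |1.102 − 2.461| = 1.359 km/s.

Δv₂ = 1.36 km/s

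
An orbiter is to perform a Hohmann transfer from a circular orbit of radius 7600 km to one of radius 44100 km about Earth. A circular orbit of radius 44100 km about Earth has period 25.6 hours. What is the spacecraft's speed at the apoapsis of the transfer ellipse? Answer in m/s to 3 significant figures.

v = 1630 m/s

From Kepler's third law T² = 4π²r³/μ at r = 44100 km, T = 25.6 hours = 25.6 × 3600 s = 92160 s: μ = 4π²r³/T² = 3.98649×10^5 km³/s².
The Hohmann ellipse has a_t = (r₁ + r₂)/2 = 25850 km.
The apoapsis of the transfer ellipse is at r = 44100 km.
Vis-viva: v = √[μ(2/r − 1/a_t)] = √[3.98649×10^5 × (2/44100 − 1/25850)] = 1.630 km/s.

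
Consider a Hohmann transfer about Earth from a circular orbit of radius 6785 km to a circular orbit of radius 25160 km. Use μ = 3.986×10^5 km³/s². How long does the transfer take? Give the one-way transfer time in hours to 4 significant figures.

t = 2.790 hours

Transfer-ellipse semi-major axis a_t = (r₁ + r₂)/2 = (6785 + 25160)/2 = 15972.5 km.
Half the transfer-orbit period gives t = π√(a_t³/μ) = 10045 s.
Converting: 10045 s ÷ 3600 s/hour = 2.790 hours.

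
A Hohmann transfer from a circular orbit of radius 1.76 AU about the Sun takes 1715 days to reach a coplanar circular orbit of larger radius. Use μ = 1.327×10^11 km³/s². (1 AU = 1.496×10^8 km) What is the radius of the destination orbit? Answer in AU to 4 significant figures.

r₂ = 7.142 AU

In km: r₁ = 1.76 × 1.496×10^8 = 2.63296×10^8 km.
Transfer time t = 1715 days = 1.48176×10^8 s, and t = π√(a_t³/μ).
So a_t = (μ t²/π²)^(1/3) = (1.327×10^11 × (1.48176×10^8)² / π²)^(1/3) = 6.6585×10^8 km.
Since a_t = (r₁ + r₂)/2, r₂ = 2a_t − r₁ = 2×6.6585×10^8 − 2.63296×10^8 = 1.068404×10^9 km.
In AU: r₂ = 1.068404×10^9 / 1.496×10^8 = 7.142 AU.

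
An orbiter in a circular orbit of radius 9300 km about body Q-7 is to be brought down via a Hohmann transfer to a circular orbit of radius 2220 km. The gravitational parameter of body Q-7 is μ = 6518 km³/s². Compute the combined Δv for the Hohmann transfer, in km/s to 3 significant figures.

The Hohmann ellipse has a_t = (r₁ + r₂)/2 = 5760 km.
At r₁ the circular-orbit speed is v₁ = √(μ/r₁) = 0.83717 km/s.
On the transfer ellipse at r₁, v² = μ(2/r − 1/a) gives v_a = √[μ(2/r₁ − 1/a_t)] = 0.51973 km/s.
First burn Δv₁ = |v_a − v₁| = 0.3174 km/s.
Circular speed at r₂: v₂ = √(μ/r₂) = 1.7135 km/s.
Transfer-orbit speed at r₂: v_p = √[μ(2/r₂ − 1/a_t)] = 2.1773 km/s.
Second burn Δv₂ = |v₂ − v_p| = 0.4638 km/s.
Δv = Δv₁ + Δv₂ = 0.3174 + 0.4638 = 0.7812 km/s.

Δv = 0.781 km/s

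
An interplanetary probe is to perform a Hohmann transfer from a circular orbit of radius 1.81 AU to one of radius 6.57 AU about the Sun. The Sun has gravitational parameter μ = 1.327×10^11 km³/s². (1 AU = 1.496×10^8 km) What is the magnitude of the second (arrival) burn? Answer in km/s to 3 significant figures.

Δv₂ = 3.98 km/s

In km: r₁ = 1.81 × 1.496×10^8 = 2.70776×10^8 km; r₂ = 6.57 × 1.496×10^8 = 9.82872×10^8 km.
Semi-major axis of the transfer orbit: a_t = (2.70776×10^8 + 9.82872×10^8)/2 = 6.26824×10^8 km.
Circular speed at r = 9.82872×10^8 km: v_c = √(μ/r) = 11.62 km/s.
Transfer-orbit speed at the same r (vis-viva, a = a_t): v_t = √[μ(2/r − 1/a_t)] = 7.637 km/s.
Δv₂ = |v_t − v_c| = |7.637 − 11.62| = 3.983 km/s.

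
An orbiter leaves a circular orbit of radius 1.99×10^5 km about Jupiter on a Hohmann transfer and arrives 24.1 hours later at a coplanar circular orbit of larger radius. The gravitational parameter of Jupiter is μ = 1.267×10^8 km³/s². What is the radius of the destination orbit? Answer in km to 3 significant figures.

r₂ = 7.19×10^5 km

Transfer time t = 24.1 hours = 86760 s, and t = π√(a_t³/μ).
So a_t = (μ t²/π²)^(1/3) = (1.267×10^8 × (86760)² / π²)^(1/3) = 4.5889×10^5 km.
Since a_t = (r₁ + r₂)/2, r₂ = 2a_t − r₁ = 2×4.5889×10^5 − 1.990×10^5 = 7.1878×10^5 km.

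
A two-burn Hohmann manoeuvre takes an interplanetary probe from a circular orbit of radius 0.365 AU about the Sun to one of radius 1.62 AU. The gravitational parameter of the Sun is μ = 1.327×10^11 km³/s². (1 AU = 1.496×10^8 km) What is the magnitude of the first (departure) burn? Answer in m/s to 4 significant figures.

In km: r₁ = 0.365 × 1.496×10^8 = 5.4604×10^7 km; r₂ = 1.62 × 1.496×10^8 = 2.42352×10^8 km.
The Hohmann ellipse has a_t = (r₁ + r₂)/2 = 1.48478×10^8 km.
Circular speed at r = 5.4604×10^7 km: v_c = √(μ/r) = 49.30 km/s.
Vis-viva on the transfer ellipse at r = 5.4604×10^7 km gives v_t = √[μ(2/r − 1/a_t)] = 62.98 km/s.
Δv₁ = |v_t − v_c| = |62.98 − 49.30| = 13.68 km/s.

Δv₁ = 13680 m/s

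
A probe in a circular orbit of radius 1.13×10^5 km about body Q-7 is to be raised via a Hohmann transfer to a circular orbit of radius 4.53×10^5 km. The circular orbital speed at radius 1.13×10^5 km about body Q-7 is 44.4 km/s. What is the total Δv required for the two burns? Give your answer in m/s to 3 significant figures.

Δv = 19900 m/s

From the circular-orbit relation v² = μ/r at r = 1.13×10^5 km: μ = v²r = (44.4)² × 1.13×10^5 = 2.22764×10^8 km³/s².
The Hohmann ellipse has a_t = (r₁ + r₂)/2 = 2.830×10^5 km.
Circular speed at r₁: v₁ = √(μ/r₁) = √(2.22764×10^8/1.130×10^5) = 44.400 km/s.
Transfer-orbit speed at r₁ (vis-viva equation): v_p = √[μ(2/r₁ − 1/a_t)] = 56.174 km/s.
First burn Δv₁ = |v_p − v₁| = 11.774 km/s.
Circular speed at r₂: v₂ = √(μ/r₂) = 22.1755 km/s.
Transfer-orbit speed at r₂: v_a = √[μ(2/r₂ − 1/a_t)] = 14.0126 km/s.
Second burn Δv₂ = |v₂ − v_a| = 8.1629 km/s.
Δv = Δv₁ + Δv₂ = 11.774 + 8.1629 = 19.94 km/s.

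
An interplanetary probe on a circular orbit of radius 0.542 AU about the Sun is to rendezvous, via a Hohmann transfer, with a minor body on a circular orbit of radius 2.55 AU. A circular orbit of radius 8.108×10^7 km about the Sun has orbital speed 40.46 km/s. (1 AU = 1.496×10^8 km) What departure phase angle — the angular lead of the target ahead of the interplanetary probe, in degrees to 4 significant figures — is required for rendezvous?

From the circular-orbit relation v² = μ/r at r = 8.108×10^7 km: μ = v²r = (40.46)² × 8.108×10^7 = 1.32729×10^11 km³/s².
In km: r₁ = 0.542 × 1.496×10^8 = 8.10832×10^7 km; r₂ = 2.55 × 1.496×10^8 = 3.8148×10^8 km.
Semi-major axis of the transfer orbit: a_t = (8.10832×10^7 + 3.8148×10^8)/2 = 2.312816×10^8 km.
Transfer time t = π√(a_t³/μ) = 3.033×10^7 s.
The target's mean motion on its circular orbit is ω₂ = √(μ/r₂³) = 4.890×10^-8 rad/s.
Angle swept by the target during transfer: ω₂·t = 1.483 rad = 84.97°.
Arrival is 180° from departure on the ellipse, so φ = 180° − 84.97° = 95.03°.

φ = 95.03°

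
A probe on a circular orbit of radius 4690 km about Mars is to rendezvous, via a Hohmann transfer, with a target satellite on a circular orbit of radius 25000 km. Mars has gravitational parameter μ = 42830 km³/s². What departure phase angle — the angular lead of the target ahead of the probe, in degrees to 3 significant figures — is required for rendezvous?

Transfer-ellipse semi-major axis a_t = (r₁ + r₂)/2 = (4690 + 25000)/2 = 14845 km.
Transfer time t = π√(a_t³/μ) = 27457 s.
Target angular speed ω₂ = √(μ/r₂³) = 5.2356×10^-5 rad/s.
Angle swept by the target during transfer: ω₂·t = 1.4375 rad = 82.36°.
Arrival is 180° from departure on the ellipse, so φ = 180° − 82.36° = 97.6°.

φ = 97.6°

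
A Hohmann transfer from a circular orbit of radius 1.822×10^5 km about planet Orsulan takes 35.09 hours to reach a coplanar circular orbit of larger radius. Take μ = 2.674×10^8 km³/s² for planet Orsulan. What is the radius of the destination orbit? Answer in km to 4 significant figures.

r₂ = 1.330×10^6 km

Transfer time t = 35.09 hours = 1.26324×10^5 s, and t = π√(a_t³/μ).
So a_t = (μ t²/π²)^(1/3) = (2.674×10^8 × (1.26324×10^5)² / π²)^(1/3) = 7.5616×10^5 km.
Since a_t = (r₁ + r₂)/2, r₂ = 2a_t − r₁ = 2×7.5616×10^5 − 1.822×10^5 = 1.33012×10^6 km.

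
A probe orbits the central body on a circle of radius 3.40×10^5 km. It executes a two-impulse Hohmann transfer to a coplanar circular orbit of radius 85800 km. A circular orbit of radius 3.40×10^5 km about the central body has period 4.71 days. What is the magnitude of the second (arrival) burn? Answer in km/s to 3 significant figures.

Δv₂ = 2.76 km/s

From Kepler's third law T² = 4π²r³/μ at r = 3.40×10^5 km, T = 4.71 days = 4.71 × 86400 s = 4.06944×10^5 s: μ = 4π²r³/T² = 9.36973×10^6 km³/s².
Transfer-ellipse semi-major axis a_t = (r₁ + r₂)/2 = (3.400×10^5 + 85800)/2 = 2.129×10^5 km.
On the circular orbit at r = 85800 km, v_c = √(μ/r) = 10.450 km/s.
Transfer-orbit speed at the same r (vis-viva, a = a_t): v_t = √[μ(2/r − 1/a_t)] = 13.206 km/s.
Δv₂ = |v_t − v_c| = |13.206 − 10.450| = 2.756 km/s.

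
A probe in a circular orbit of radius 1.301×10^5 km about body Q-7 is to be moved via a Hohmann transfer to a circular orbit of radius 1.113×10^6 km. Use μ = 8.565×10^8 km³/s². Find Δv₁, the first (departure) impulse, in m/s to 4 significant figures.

The Hohmann ellipse has a_t = (r₁ + r₂)/2 = 6.2155×10^5 km.
Circular speed at r = 1.301×10^5 km: v_c = √(μ/r) = 81.138 km/s.
Vis-viva on the transfer ellipse at r = 1.301×10^5 km gives v_t = √[μ(2/r − 1/a_t)] = 108.58 km/s.
Δv₁ = |v_t − v_c| = |108.58 − 81.138| = 27.44 km/s.

Δv₁ = 27440 m/s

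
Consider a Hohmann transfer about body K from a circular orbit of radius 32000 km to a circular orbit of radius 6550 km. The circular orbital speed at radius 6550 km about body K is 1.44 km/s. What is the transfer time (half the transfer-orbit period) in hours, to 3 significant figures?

t = 20.0 hours

From the circular-orbit relation v² = μ/r at r = 6550 km: μ = v²r = (1.44)² × 6550 = 13582.1 km³/s².
Semi-major axis of the transfer orbit: a_t = (32000 + 6550)/2 = 19275 km.
By Kepler's third law the transfer-orbit period is T = 2π√(a_t³/μ), so t = T/2 = 72140 s.
Converting: 72140 s ÷ 3600 s/hour = 20.0 hours.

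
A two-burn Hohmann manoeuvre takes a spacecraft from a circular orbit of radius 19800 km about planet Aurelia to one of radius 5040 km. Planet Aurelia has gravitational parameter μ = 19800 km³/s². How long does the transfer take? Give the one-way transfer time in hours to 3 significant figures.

Transfer-ellipse semi-major axis a_t = (r₁ + r₂)/2 = (19800 + 5040)/2 = 12420 km.
By Kepler's third law the transfer-orbit period is T = 2π√(a_t³/μ), so t = T/2 = 30900 s.
Converting: 30900 s ÷ 3600 s/hour = 8.58 hours.

t = 8.58 hours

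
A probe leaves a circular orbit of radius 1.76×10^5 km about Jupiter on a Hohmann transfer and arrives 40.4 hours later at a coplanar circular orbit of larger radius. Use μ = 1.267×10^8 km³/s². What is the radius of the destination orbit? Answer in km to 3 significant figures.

Transfer time t = 40.4 hours = 1.4544×10^5 s, and t = π√(a_t³/μ).
So a_t = (μ t²/π²)^(1/3) = (1.267×10^8 × (1.4544×10^5)² / π²)^(1/3) = 6.4756×10^5 km.
Since a_t = (r₁ + r₂)/2, r₂ = 2a_t − r₁ = 2×6.4756×10^5 − 1.760×10^5 = 1.11912×10^6 km.

r₂ = 1.12×10^6 km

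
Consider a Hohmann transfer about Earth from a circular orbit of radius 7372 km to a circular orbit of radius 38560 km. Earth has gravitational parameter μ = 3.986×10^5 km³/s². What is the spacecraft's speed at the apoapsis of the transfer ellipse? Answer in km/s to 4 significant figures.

Transfer-ellipse semi-major axis a_t = (r₁ + r₂)/2 = (7372 + 38560)/2 = 22966 km.
At apoapsis, r = 38560 km.
Applying v² = μ(2/r − 1/a_t): v = 1.822 km/s.

v = 1.822 km/s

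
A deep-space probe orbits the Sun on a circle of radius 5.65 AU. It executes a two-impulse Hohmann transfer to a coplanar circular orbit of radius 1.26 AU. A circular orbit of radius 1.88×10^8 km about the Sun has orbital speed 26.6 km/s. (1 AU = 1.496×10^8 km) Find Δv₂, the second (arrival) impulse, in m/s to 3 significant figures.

Δv₂ = 7410 m/s

From the circular-orbit relation v² = μ/r at r = 1.88×10^8 km: μ = v²r = (26.6)² × 1.88×10^8 = 1.33021×10^11 km³/s².
In km: r₁ = 5.65 × 1.496×10^8 = 8.4524×10^8 km; r₂ = 1.26 × 1.496×10^8 = 1.88496×10^8 km.
Transfer-ellipse semi-major axis a_t = (r₁ + r₂)/2 = (8.4524×10^8 + 1.88496×10^8)/2 = 5.16868×10^8 km.
Circular speed at r = 1.88496×10^8 km: v_c = √(μ/r) = 26.565 km/s.
Vis-viva on the transfer ellipse at r = 1.88496×10^8 km gives v_t = √[μ(2/r − 1/a_t)] = 33.971 km/s.
Δv₂ = |v_t − v_c| = |33.971 − 26.565| = 7.406 km/s.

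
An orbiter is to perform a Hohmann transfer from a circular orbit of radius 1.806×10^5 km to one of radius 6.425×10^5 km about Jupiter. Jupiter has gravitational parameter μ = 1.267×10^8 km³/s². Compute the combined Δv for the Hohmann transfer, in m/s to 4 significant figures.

The Hohmann ellipse has a_t = (r₁ + r₂)/2 = 4.1155×10^5 km.
At r₁ the circular-orbit speed is v₁ = √(μ/r₁) = 26.4868 km/s.
Transfer-orbit speed at r₁ (vis-viva): v_p = √[μ(2/r₁ − 1/a_t)] = 33.0944 km/s.
First burn Δv₁ = |v_p − v₁| = 6.608 km/s.
Circular speed at r₂: v₂ = √(μ/r₂) = 14.0427 km/s.
Transfer-orbit speed at r₂: v_a = √[μ(2/r₂ − 1/a_t)] = 9.30249 km/s.
Second burn Δv₂ = |v₂ − v_a| = 4.740 km/s.
Total Δv = Δv₁ + Δv₂ = 11.35 km/s.

Δv = 11350 m/s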